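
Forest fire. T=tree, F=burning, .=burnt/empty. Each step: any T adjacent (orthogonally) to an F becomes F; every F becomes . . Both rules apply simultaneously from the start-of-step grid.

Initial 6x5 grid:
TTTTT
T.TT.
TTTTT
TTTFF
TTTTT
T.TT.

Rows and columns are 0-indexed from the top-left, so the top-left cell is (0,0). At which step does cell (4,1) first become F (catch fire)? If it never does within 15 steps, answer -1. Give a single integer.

Step 1: cell (4,1)='T' (+5 fires, +2 burnt)
Step 2: cell (4,1)='T' (+5 fires, +5 burnt)
Step 3: cell (4,1)='F' (+6 fires, +5 burnt)
  -> target ignites at step 3
Step 4: cell (4,1)='.' (+4 fires, +6 burnt)
Step 5: cell (4,1)='.' (+3 fires, +4 burnt)
Step 6: cell (4,1)='.' (+1 fires, +3 burnt)
Step 7: cell (4,1)='.' (+0 fires, +1 burnt)
  fire out at step 7

3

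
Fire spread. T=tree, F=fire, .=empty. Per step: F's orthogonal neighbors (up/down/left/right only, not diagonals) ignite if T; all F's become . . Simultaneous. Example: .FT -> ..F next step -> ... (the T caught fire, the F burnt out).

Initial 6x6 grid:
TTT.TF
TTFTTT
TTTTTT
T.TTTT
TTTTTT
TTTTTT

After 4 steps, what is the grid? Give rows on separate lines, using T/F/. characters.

Step 1: 6 trees catch fire, 2 burn out
  TTF.F.
  TF.FTF
  TTFTTT
  T.TTTT
  TTTTTT
  TTTTTT
Step 2: 7 trees catch fire, 6 burn out
  TF....
  F...F.
  TF.FTF
  T.FTTT
  TTTTTT
  TTTTTT
Step 3: 6 trees catch fire, 7 burn out
  F.....
  ......
  F...F.
  T..FTF
  TTFTTT
  TTTTTT
Step 4: 6 trees catch fire, 6 burn out
  ......
  ......
  ......
  F...F.
  TF.FTF
  TTFTTT

......
......
......
F...F.
TF.FTF
TTFTTT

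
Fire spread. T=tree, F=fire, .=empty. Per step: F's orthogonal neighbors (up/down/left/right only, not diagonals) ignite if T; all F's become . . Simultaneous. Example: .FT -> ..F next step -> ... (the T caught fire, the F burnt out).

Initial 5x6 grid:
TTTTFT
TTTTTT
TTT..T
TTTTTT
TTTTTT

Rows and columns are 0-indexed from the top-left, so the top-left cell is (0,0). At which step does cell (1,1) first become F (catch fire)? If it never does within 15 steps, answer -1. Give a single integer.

Step 1: cell (1,1)='T' (+3 fires, +1 burnt)
Step 2: cell (1,1)='T' (+3 fires, +3 burnt)
Step 3: cell (1,1)='T' (+3 fires, +3 burnt)
Step 4: cell (1,1)='F' (+4 fires, +3 burnt)
  -> target ignites at step 4
Step 5: cell (1,1)='.' (+5 fires, +4 burnt)
Step 6: cell (1,1)='.' (+5 fires, +5 burnt)
Step 7: cell (1,1)='.' (+3 fires, +5 burnt)
Step 8: cell (1,1)='.' (+1 fires, +3 burnt)
Step 9: cell (1,1)='.' (+0 fires, +1 burnt)
  fire out at step 9

4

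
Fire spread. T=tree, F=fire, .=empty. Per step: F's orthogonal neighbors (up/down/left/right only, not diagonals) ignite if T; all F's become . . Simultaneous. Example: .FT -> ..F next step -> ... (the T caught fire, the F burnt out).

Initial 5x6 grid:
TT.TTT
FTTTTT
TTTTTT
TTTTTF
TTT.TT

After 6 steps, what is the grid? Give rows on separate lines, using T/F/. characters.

Step 1: 6 trees catch fire, 2 burn out
  FT.TTT
  .FTTTT
  FTTTTF
  TTTTF.
  TTT.TF
Step 2: 8 trees catch fire, 6 burn out
  .F.TTT
  ..FTTF
  .FTTF.
  FTTF..
  TTT.F.
Step 3: 8 trees catch fire, 8 burn out
  ...TTF
  ...FF.
  ..FF..
  .FF...
  FTT...
Step 4: 4 trees catch fire, 8 burn out
  ...FF.
  ......
  ......
  ......
  .FF...
Step 5: 0 trees catch fire, 4 burn out
  ......
  ......
  ......
  ......
  ......
Step 6: 0 trees catch fire, 0 burn out
  ......
  ......
  ......
  ......
  ......

......
......
......
......
......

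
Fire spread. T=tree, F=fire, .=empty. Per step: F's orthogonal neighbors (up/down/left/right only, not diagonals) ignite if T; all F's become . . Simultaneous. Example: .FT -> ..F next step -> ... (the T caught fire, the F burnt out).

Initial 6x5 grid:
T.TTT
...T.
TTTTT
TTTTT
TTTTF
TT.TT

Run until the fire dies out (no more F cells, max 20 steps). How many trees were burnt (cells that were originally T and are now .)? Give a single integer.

Answer: 22

Derivation:
Step 1: +3 fires, +1 burnt (F count now 3)
Step 2: +4 fires, +3 burnt (F count now 4)
Step 3: +3 fires, +4 burnt (F count now 3)
Step 4: +5 fires, +3 burnt (F count now 5)
Step 5: +4 fires, +5 burnt (F count now 4)
Step 6: +3 fires, +4 burnt (F count now 3)
Step 7: +0 fires, +3 burnt (F count now 0)
Fire out after step 7
Initially T: 23, now '.': 29
Total burnt (originally-T cells now '.'): 22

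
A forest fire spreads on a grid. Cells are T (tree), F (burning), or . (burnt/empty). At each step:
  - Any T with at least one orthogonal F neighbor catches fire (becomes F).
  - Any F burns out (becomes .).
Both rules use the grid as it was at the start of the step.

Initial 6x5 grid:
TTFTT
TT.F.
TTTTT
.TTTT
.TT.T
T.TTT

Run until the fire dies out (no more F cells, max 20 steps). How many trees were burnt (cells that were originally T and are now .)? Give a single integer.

Step 1: +3 fires, +2 burnt (F count now 3)
Step 2: +6 fires, +3 burnt (F count now 6)
Step 3: +4 fires, +6 burnt (F count now 4)
Step 4: +4 fires, +4 burnt (F count now 4)
Step 5: +3 fires, +4 burnt (F count now 3)
Step 6: +1 fires, +3 burnt (F count now 1)
Step 7: +0 fires, +1 burnt (F count now 0)
Fire out after step 7
Initially T: 22, now '.': 29
Total burnt (originally-T cells now '.'): 21

Answer: 21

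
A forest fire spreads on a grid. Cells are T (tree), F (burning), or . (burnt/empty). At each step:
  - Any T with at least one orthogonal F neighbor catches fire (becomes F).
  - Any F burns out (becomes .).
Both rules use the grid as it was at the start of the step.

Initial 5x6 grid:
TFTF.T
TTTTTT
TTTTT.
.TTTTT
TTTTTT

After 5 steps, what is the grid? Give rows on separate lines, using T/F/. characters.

Step 1: 4 trees catch fire, 2 burn out
  F.F..T
  TFTFTT
  TTTTT.
  .TTTTT
  TTTTTT
Step 2: 5 trees catch fire, 4 burn out
  .....T
  F.F.FT
  TFTFT.
  .TTTTT
  TTTTTT
Step 3: 6 trees catch fire, 5 burn out
  .....T
  .....F
  F.F.F.
  .FTFTT
  TTTTTT
Step 4: 5 trees catch fire, 6 burn out
  .....F
  ......
  ......
  ..F.FT
  TFTFTT
Step 5: 4 trees catch fire, 5 burn out
  ......
  ......
  ......
  .....F
  F.F.FT

......
......
......
.....F
F.F.FT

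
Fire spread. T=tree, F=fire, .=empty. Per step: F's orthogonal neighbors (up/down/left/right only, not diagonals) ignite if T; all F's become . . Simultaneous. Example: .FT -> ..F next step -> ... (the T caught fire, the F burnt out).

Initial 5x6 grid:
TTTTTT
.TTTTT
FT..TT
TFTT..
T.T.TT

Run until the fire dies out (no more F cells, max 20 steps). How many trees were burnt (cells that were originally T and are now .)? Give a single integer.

Answer: 19

Derivation:
Step 1: +3 fires, +2 burnt (F count now 3)
Step 2: +4 fires, +3 burnt (F count now 4)
Step 3: +2 fires, +4 burnt (F count now 2)
Step 4: +3 fires, +2 burnt (F count now 3)
Step 5: +2 fires, +3 burnt (F count now 2)
Step 6: +3 fires, +2 burnt (F count now 3)
Step 7: +2 fires, +3 burnt (F count now 2)
Step 8: +0 fires, +2 burnt (F count now 0)
Fire out after step 8
Initially T: 21, now '.': 28
Total burnt (originally-T cells now '.'): 19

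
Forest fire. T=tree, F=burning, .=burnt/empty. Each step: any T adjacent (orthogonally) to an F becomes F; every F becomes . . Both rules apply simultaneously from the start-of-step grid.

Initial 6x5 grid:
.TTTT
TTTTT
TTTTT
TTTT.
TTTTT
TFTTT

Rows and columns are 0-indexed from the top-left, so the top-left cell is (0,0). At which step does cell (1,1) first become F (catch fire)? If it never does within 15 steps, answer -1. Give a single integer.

Step 1: cell (1,1)='T' (+3 fires, +1 burnt)
Step 2: cell (1,1)='T' (+4 fires, +3 burnt)
Step 3: cell (1,1)='T' (+5 fires, +4 burnt)
Step 4: cell (1,1)='F' (+5 fires, +5 burnt)
  -> target ignites at step 4
Step 5: cell (1,1)='.' (+4 fires, +5 burnt)
Step 6: cell (1,1)='.' (+3 fires, +4 burnt)
Step 7: cell (1,1)='.' (+2 fires, +3 burnt)
Step 8: cell (1,1)='.' (+1 fires, +2 burnt)
Step 9: cell (1,1)='.' (+0 fires, +1 burnt)
  fire out at step 9

4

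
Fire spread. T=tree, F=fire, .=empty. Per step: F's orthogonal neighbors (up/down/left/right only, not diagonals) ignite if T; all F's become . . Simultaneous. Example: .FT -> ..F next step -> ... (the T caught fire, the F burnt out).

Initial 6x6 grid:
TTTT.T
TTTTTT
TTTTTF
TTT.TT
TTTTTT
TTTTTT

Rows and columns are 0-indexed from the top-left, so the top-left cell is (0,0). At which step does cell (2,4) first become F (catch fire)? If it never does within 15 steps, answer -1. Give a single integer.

Step 1: cell (2,4)='F' (+3 fires, +1 burnt)
  -> target ignites at step 1
Step 2: cell (2,4)='.' (+5 fires, +3 burnt)
Step 3: cell (2,4)='.' (+4 fires, +5 burnt)
Step 4: cell (2,4)='.' (+6 fires, +4 burnt)
Step 5: cell (2,4)='.' (+6 fires, +6 burnt)
Step 6: cell (2,4)='.' (+5 fires, +6 burnt)
Step 7: cell (2,4)='.' (+3 fires, +5 burnt)
Step 8: cell (2,4)='.' (+1 fires, +3 burnt)
Step 9: cell (2,4)='.' (+0 fires, +1 burnt)
  fire out at step 9

1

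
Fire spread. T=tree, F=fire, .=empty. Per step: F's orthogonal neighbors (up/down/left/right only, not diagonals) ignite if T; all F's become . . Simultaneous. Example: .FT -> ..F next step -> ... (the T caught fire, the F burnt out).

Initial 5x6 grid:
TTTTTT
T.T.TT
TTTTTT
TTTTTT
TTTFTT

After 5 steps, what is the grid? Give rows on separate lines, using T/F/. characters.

Step 1: 3 trees catch fire, 1 burn out
  TTTTTT
  T.T.TT
  TTTTTT
  TTTFTT
  TTF.FT
Step 2: 5 trees catch fire, 3 burn out
  TTTTTT
  T.T.TT
  TTTFTT
  TTF.FT
  TF...F
Step 3: 5 trees catch fire, 5 burn out
  TTTTTT
  T.T.TT
  TTF.FT
  TF...F
  F.....
Step 4: 5 trees catch fire, 5 burn out
  TTTTTT
  T.F.FT
  TF...F
  F.....
  ......
Step 5: 4 trees catch fire, 5 burn out
  TTFTFT
  T....F
  F.....
  ......
  ......

TTFTFT
T....F
F.....
......
......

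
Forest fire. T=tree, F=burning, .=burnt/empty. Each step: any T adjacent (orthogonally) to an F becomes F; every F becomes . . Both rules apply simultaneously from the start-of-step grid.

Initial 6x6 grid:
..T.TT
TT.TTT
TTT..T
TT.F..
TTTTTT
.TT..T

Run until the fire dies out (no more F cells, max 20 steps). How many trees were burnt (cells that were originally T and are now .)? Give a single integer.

Step 1: +1 fires, +1 burnt (F count now 1)
Step 2: +2 fires, +1 burnt (F count now 2)
Step 3: +3 fires, +2 burnt (F count now 3)
Step 4: +4 fires, +3 burnt (F count now 4)
Step 5: +2 fires, +4 burnt (F count now 2)
Step 6: +3 fires, +2 burnt (F count now 3)
Step 7: +1 fires, +3 burnt (F count now 1)
Step 8: +0 fires, +1 burnt (F count now 0)
Fire out after step 8
Initially T: 23, now '.': 29
Total burnt (originally-T cells now '.'): 16

Answer: 16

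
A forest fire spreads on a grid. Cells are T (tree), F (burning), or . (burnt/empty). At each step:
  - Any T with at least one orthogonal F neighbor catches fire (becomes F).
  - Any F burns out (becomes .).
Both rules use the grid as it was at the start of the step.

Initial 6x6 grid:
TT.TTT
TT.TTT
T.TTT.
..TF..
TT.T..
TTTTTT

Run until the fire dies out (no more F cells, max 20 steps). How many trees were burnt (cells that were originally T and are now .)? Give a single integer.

Step 1: +3 fires, +1 burnt (F count now 3)
Step 2: +4 fires, +3 burnt (F count now 4)
Step 3: +4 fires, +4 burnt (F count now 4)
Step 4: +4 fires, +4 burnt (F count now 4)
Step 5: +3 fires, +4 burnt (F count now 3)
Step 6: +1 fires, +3 burnt (F count now 1)
Step 7: +0 fires, +1 burnt (F count now 0)
Fire out after step 7
Initially T: 24, now '.': 31
Total burnt (originally-T cells now '.'): 19

Answer: 19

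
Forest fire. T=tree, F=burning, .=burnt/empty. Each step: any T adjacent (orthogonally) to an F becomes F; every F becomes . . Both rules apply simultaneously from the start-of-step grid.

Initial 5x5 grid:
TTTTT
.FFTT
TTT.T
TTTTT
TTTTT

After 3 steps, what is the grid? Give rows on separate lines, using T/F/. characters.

Step 1: 5 trees catch fire, 2 burn out
  TFFTT
  ...FT
  TFF.T
  TTTTT
  TTTTT
Step 2: 6 trees catch fire, 5 burn out
  F..FT
  ....F
  F...T
  TFFTT
  TTTTT
Step 3: 6 trees catch fire, 6 burn out
  ....F
  .....
  ....F
  F..FT
  TFFTT

....F
.....
....F
F..FT
TFFTT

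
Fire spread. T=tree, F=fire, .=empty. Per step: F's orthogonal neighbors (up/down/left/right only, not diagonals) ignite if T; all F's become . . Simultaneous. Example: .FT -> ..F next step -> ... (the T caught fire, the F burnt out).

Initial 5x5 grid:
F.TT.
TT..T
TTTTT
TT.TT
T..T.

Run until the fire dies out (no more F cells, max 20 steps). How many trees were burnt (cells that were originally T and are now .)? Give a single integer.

Step 1: +1 fires, +1 burnt (F count now 1)
Step 2: +2 fires, +1 burnt (F count now 2)
Step 3: +2 fires, +2 burnt (F count now 2)
Step 4: +3 fires, +2 burnt (F count now 3)
Step 5: +1 fires, +3 burnt (F count now 1)
Step 6: +2 fires, +1 burnt (F count now 2)
Step 7: +3 fires, +2 burnt (F count now 3)
Step 8: +0 fires, +3 burnt (F count now 0)
Fire out after step 8
Initially T: 16, now '.': 23
Total burnt (originally-T cells now '.'): 14

Answer: 14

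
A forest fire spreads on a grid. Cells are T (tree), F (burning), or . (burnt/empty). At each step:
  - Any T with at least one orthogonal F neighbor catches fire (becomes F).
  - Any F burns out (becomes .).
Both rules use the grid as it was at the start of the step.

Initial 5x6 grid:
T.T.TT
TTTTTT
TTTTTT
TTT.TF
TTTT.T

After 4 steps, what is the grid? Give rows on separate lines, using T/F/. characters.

Step 1: 3 trees catch fire, 1 burn out
  T.T.TT
  TTTTTT
  TTTTTF
  TTT.F.
  TTTT.F
Step 2: 2 trees catch fire, 3 burn out
  T.T.TT
  TTTTTF
  TTTTF.
  TTT...
  TTTT..
Step 3: 3 trees catch fire, 2 burn out
  T.T.TF
  TTTTF.
  TTTF..
  TTT...
  TTTT..
Step 4: 3 trees catch fire, 3 burn out
  T.T.F.
  TTTF..
  TTF...
  TTT...
  TTTT..

T.T.F.
TTTF..
TTF...
TTT...
TTTT..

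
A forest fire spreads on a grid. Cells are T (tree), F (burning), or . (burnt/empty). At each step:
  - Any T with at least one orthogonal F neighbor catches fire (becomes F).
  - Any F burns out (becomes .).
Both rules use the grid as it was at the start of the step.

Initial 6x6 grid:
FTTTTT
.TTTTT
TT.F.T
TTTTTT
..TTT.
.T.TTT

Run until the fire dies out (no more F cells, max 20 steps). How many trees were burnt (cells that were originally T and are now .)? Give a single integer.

Answer: 25

Derivation:
Step 1: +3 fires, +2 burnt (F count now 3)
Step 2: +8 fires, +3 burnt (F count now 8)
Step 3: +8 fires, +8 burnt (F count now 8)
Step 4: +5 fires, +8 burnt (F count now 5)
Step 5: +1 fires, +5 burnt (F count now 1)
Step 6: +0 fires, +1 burnt (F count now 0)
Fire out after step 6
Initially T: 26, now '.': 35
Total burnt (originally-T cells now '.'): 25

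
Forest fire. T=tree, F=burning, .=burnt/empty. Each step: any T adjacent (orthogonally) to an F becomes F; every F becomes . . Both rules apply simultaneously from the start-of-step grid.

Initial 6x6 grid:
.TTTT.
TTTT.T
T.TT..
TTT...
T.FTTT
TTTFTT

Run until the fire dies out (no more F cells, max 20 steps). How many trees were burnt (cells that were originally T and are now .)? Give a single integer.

Answer: 23

Derivation:
Step 1: +4 fires, +2 burnt (F count now 4)
Step 2: +5 fires, +4 burnt (F count now 5)
Step 3: +5 fires, +5 burnt (F count now 5)
Step 4: +5 fires, +5 burnt (F count now 5)
Step 5: +3 fires, +5 burnt (F count now 3)
Step 6: +1 fires, +3 burnt (F count now 1)
Step 7: +0 fires, +1 burnt (F count now 0)
Fire out after step 7
Initially T: 24, now '.': 35
Total burnt (originally-T cells now '.'): 23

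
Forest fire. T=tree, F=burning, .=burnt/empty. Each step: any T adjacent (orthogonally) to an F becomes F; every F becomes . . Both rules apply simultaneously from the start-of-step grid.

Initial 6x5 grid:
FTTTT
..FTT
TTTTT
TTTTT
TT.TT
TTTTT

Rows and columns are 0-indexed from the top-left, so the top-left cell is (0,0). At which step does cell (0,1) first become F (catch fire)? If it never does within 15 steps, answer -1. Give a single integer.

Step 1: cell (0,1)='F' (+4 fires, +2 burnt)
  -> target ignites at step 1
Step 2: cell (0,1)='.' (+5 fires, +4 burnt)
Step 3: cell (0,1)='.' (+5 fires, +5 burnt)
Step 4: cell (0,1)='.' (+4 fires, +5 burnt)
Step 5: cell (0,1)='.' (+4 fires, +4 burnt)
Step 6: cell (0,1)='.' (+3 fires, +4 burnt)
Step 7: cell (0,1)='.' (+0 fires, +3 burnt)
  fire out at step 7

1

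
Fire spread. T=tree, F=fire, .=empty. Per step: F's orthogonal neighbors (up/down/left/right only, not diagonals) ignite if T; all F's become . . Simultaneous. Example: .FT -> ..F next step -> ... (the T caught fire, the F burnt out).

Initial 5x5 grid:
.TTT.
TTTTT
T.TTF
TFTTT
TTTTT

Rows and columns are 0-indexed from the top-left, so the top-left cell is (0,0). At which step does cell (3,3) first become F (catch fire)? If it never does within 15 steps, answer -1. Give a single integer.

Step 1: cell (3,3)='T' (+6 fires, +2 burnt)
Step 2: cell (3,3)='F' (+7 fires, +6 burnt)
  -> target ignites at step 2
Step 3: cell (3,3)='.' (+4 fires, +7 burnt)
Step 4: cell (3,3)='.' (+2 fires, +4 burnt)
Step 5: cell (3,3)='.' (+1 fires, +2 burnt)
Step 6: cell (3,3)='.' (+0 fires, +1 burnt)
  fire out at step 6

2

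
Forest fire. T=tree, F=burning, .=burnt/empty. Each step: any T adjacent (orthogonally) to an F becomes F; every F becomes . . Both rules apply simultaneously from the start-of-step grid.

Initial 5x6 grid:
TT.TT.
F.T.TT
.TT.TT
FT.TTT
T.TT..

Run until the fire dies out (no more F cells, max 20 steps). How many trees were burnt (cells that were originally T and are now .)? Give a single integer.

Answer: 7

Derivation:
Step 1: +3 fires, +2 burnt (F count now 3)
Step 2: +2 fires, +3 burnt (F count now 2)
Step 3: +1 fires, +2 burnt (F count now 1)
Step 4: +1 fires, +1 burnt (F count now 1)
Step 5: +0 fires, +1 burnt (F count now 0)
Fire out after step 5
Initially T: 18, now '.': 19
Total burnt (originally-T cells now '.'): 7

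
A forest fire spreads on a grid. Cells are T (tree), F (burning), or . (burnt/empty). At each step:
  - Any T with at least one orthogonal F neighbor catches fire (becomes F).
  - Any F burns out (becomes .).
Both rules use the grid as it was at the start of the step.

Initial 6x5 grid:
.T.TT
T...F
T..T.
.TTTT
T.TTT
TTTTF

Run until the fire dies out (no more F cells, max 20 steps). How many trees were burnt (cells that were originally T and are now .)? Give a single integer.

Answer: 15

Derivation:
Step 1: +3 fires, +2 burnt (F count now 3)
Step 2: +4 fires, +3 burnt (F count now 4)
Step 3: +3 fires, +4 burnt (F count now 3)
Step 4: +3 fires, +3 burnt (F count now 3)
Step 5: +2 fires, +3 burnt (F count now 2)
Step 6: +0 fires, +2 burnt (F count now 0)
Fire out after step 6
Initially T: 18, now '.': 27
Total burnt (originally-T cells now '.'): 15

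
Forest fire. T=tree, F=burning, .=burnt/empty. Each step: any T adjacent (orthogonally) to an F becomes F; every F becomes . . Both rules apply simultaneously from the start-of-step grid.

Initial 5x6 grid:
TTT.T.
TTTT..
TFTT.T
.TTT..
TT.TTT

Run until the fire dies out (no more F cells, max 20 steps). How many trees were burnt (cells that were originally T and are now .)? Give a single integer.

Step 1: +4 fires, +1 burnt (F count now 4)
Step 2: +6 fires, +4 burnt (F count now 6)
Step 3: +5 fires, +6 burnt (F count now 5)
Step 4: +1 fires, +5 burnt (F count now 1)
Step 5: +1 fires, +1 burnt (F count now 1)
Step 6: +1 fires, +1 burnt (F count now 1)
Step 7: +0 fires, +1 burnt (F count now 0)
Fire out after step 7
Initially T: 20, now '.': 28
Total burnt (originally-T cells now '.'): 18

Answer: 18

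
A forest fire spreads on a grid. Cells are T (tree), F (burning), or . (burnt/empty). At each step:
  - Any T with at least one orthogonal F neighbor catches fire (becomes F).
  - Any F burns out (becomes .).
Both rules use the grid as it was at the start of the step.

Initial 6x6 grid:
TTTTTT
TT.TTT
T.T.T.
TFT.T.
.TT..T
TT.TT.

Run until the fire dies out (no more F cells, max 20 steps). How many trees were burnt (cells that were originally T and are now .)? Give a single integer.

Step 1: +3 fires, +1 burnt (F count now 3)
Step 2: +4 fires, +3 burnt (F count now 4)
Step 3: +2 fires, +4 burnt (F count now 2)
Step 4: +2 fires, +2 burnt (F count now 2)
Step 5: +1 fires, +2 burnt (F count now 1)
Step 6: +1 fires, +1 burnt (F count now 1)
Step 7: +1 fires, +1 burnt (F count now 1)
Step 8: +2 fires, +1 burnt (F count now 2)
Step 9: +2 fires, +2 burnt (F count now 2)
Step 10: +2 fires, +2 burnt (F count now 2)
Step 11: +1 fires, +2 burnt (F count now 1)
Step 12: +0 fires, +1 burnt (F count now 0)
Fire out after step 12
Initially T: 24, now '.': 33
Total burnt (originally-T cells now '.'): 21

Answer: 21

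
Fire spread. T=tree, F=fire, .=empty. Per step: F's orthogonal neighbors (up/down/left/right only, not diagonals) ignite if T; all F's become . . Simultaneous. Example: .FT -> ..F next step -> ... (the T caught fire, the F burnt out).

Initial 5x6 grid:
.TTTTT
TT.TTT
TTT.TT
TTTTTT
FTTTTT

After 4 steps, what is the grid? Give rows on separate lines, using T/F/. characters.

Step 1: 2 trees catch fire, 1 burn out
  .TTTTT
  TT.TTT
  TTT.TT
  FTTTTT
  .FTTTT
Step 2: 3 trees catch fire, 2 burn out
  .TTTTT
  TT.TTT
  FTT.TT
  .FTTTT
  ..FTTT
Step 3: 4 trees catch fire, 3 burn out
  .TTTTT
  FT.TTT
  .FT.TT
  ..FTTT
  ...FTT
Step 4: 4 trees catch fire, 4 burn out
  .TTTTT
  .F.TTT
  ..F.TT
  ...FTT
  ....FT

.TTTTT
.F.TTT
..F.TT
...FTT
....FT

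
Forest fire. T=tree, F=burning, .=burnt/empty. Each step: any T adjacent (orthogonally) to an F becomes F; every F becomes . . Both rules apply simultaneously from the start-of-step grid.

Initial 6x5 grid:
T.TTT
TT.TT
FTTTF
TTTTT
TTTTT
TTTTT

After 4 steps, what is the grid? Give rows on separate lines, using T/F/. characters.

Step 1: 6 trees catch fire, 2 burn out
  T.TTT
  FT.TF
  .FTF.
  FTTTF
  TTTTT
  TTTTT
Step 2: 9 trees catch fire, 6 burn out
  F.TTF
  .F.F.
  ..F..
  .FTF.
  FTTTF
  TTTTT
Step 3: 6 trees catch fire, 9 burn out
  ..TF.
  .....
  .....
  ..F..
  .FTF.
  FTTTF
Step 4: 4 trees catch fire, 6 burn out
  ..F..
  .....
  .....
  .....
  ..F..
  .FTF.

..F..
.....
.....
.....
..F..
.FTF.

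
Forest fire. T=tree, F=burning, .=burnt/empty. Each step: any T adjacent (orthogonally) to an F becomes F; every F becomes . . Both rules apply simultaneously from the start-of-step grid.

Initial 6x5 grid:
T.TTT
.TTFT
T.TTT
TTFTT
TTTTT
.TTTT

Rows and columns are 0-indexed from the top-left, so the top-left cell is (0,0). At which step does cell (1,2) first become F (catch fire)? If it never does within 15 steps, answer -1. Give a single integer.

Step 1: cell (1,2)='F' (+8 fires, +2 burnt)
  -> target ignites at step 1
Step 2: cell (1,2)='.' (+9 fires, +8 burnt)
Step 3: cell (1,2)='.' (+5 fires, +9 burnt)
Step 4: cell (1,2)='.' (+1 fires, +5 burnt)
Step 5: cell (1,2)='.' (+0 fires, +1 burnt)
  fire out at step 5

1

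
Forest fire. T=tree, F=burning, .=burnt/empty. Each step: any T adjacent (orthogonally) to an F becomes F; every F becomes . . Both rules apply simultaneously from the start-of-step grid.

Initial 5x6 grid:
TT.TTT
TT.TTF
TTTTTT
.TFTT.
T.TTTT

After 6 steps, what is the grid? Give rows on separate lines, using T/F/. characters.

Step 1: 7 trees catch fire, 2 burn out
  TT.TTF
  TT.TF.
  TTFTTF
  .F.FT.
  T.FTTT
Step 2: 7 trees catch fire, 7 burn out
  TT.TF.
  TT.F..
  TF.FF.
  ....F.
  T..FTT
Step 3: 4 trees catch fire, 7 burn out
  TT.F..
  TF....
  F.....
  ......
  T...FT
Step 4: 3 trees catch fire, 4 burn out
  TF....
  F.....
  ......
  ......
  T....F
Step 5: 1 trees catch fire, 3 burn out
  F.....
  ......
  ......
  ......
  T.....
Step 6: 0 trees catch fire, 1 burn out
  ......
  ......
  ......
  ......
  T.....

......
......
......
......
T.....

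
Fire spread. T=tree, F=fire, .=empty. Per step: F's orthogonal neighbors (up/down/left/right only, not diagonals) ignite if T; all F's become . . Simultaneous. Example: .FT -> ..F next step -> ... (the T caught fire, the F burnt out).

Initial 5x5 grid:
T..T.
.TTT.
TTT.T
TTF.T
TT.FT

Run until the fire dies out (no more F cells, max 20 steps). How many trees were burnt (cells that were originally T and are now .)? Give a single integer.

Step 1: +3 fires, +2 burnt (F count now 3)
Step 2: +5 fires, +3 burnt (F count now 5)
Step 3: +5 fires, +5 burnt (F count now 5)
Step 4: +1 fires, +5 burnt (F count now 1)
Step 5: +0 fires, +1 burnt (F count now 0)
Fire out after step 5
Initially T: 15, now '.': 24
Total burnt (originally-T cells now '.'): 14

Answer: 14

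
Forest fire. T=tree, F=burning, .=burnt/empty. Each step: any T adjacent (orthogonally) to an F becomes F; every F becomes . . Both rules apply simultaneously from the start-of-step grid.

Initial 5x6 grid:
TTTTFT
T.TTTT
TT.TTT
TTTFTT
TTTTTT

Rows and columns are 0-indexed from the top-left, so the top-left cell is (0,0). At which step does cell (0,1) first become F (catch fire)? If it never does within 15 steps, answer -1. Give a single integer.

Step 1: cell (0,1)='T' (+7 fires, +2 burnt)
Step 2: cell (0,1)='T' (+8 fires, +7 burnt)
Step 3: cell (0,1)='F' (+7 fires, +8 burnt)
  -> target ignites at step 3
Step 4: cell (0,1)='.' (+3 fires, +7 burnt)
Step 5: cell (0,1)='.' (+1 fires, +3 burnt)
Step 6: cell (0,1)='.' (+0 fires, +1 burnt)
  fire out at step 6

3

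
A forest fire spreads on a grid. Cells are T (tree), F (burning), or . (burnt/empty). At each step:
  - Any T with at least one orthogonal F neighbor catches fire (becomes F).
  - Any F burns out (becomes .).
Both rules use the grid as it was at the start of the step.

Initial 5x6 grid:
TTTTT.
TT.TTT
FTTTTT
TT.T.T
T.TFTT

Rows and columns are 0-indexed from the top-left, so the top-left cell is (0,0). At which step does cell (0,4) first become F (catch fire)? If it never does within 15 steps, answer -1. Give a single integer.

Step 1: cell (0,4)='T' (+6 fires, +2 burnt)
Step 2: cell (0,4)='T' (+7 fires, +6 burnt)
Step 3: cell (0,4)='T' (+4 fires, +7 burnt)
Step 4: cell (0,4)='T' (+4 fires, +4 burnt)
Step 5: cell (0,4)='F' (+2 fires, +4 burnt)
  -> target ignites at step 5
Step 6: cell (0,4)='.' (+0 fires, +2 burnt)
  fire out at step 6

5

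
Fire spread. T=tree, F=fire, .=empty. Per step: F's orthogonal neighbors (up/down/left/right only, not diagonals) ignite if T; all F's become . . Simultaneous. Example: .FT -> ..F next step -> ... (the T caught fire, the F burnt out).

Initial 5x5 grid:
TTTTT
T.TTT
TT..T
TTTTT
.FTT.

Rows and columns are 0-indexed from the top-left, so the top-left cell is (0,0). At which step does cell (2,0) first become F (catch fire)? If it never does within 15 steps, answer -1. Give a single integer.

Step 1: cell (2,0)='T' (+2 fires, +1 burnt)
Step 2: cell (2,0)='T' (+4 fires, +2 burnt)
Step 3: cell (2,0)='F' (+2 fires, +4 burnt)
  -> target ignites at step 3
Step 4: cell (2,0)='.' (+2 fires, +2 burnt)
Step 5: cell (2,0)='.' (+2 fires, +2 burnt)
Step 6: cell (2,0)='.' (+2 fires, +2 burnt)
Step 7: cell (2,0)='.' (+3 fires, +2 burnt)
Step 8: cell (2,0)='.' (+2 fires, +3 burnt)
Step 9: cell (2,0)='.' (+0 fires, +2 burnt)
  fire out at step 9

3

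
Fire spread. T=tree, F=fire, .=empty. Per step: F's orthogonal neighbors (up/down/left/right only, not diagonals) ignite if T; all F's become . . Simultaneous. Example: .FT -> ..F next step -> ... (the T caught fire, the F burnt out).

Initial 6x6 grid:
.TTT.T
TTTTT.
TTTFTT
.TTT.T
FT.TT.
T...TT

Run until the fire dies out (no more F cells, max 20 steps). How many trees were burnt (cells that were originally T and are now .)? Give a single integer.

Step 1: +6 fires, +2 burnt (F count now 6)
Step 2: +8 fires, +6 burnt (F count now 8)
Step 3: +5 fires, +8 burnt (F count now 5)
Step 4: +3 fires, +5 burnt (F count now 3)
Step 5: +1 fires, +3 burnt (F count now 1)
Step 6: +0 fires, +1 burnt (F count now 0)
Fire out after step 6
Initially T: 24, now '.': 35
Total burnt (originally-T cells now '.'): 23

Answer: 23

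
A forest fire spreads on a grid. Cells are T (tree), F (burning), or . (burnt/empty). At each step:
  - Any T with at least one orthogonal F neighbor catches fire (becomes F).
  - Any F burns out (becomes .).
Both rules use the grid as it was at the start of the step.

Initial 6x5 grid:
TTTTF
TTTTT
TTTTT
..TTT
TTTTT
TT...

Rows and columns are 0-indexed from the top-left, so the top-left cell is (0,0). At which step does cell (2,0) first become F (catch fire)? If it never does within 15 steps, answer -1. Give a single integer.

Step 1: cell (2,0)='T' (+2 fires, +1 burnt)
Step 2: cell (2,0)='T' (+3 fires, +2 burnt)
Step 3: cell (2,0)='T' (+4 fires, +3 burnt)
Step 4: cell (2,0)='T' (+5 fires, +4 burnt)
Step 5: cell (2,0)='T' (+4 fires, +5 burnt)
Step 6: cell (2,0)='F' (+2 fires, +4 burnt)
  -> target ignites at step 6
Step 7: cell (2,0)='.' (+1 fires, +2 burnt)
Step 8: cell (2,0)='.' (+2 fires, +1 burnt)
Step 9: cell (2,0)='.' (+1 fires, +2 burnt)
Step 10: cell (2,0)='.' (+0 fires, +1 burnt)
  fire out at step 10

6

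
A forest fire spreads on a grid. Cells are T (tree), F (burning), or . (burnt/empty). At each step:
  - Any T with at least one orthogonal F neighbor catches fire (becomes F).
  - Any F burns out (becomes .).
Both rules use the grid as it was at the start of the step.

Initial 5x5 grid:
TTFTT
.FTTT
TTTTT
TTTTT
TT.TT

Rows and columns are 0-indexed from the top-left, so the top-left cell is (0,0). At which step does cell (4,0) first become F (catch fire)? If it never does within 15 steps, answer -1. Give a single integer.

Step 1: cell (4,0)='T' (+4 fires, +2 burnt)
Step 2: cell (4,0)='T' (+6 fires, +4 burnt)
Step 3: cell (4,0)='T' (+5 fires, +6 burnt)
Step 4: cell (4,0)='F' (+3 fires, +5 burnt)
  -> target ignites at step 4
Step 5: cell (4,0)='.' (+2 fires, +3 burnt)
Step 6: cell (4,0)='.' (+1 fires, +2 burnt)
Step 7: cell (4,0)='.' (+0 fires, +1 burnt)
  fire out at step 7

4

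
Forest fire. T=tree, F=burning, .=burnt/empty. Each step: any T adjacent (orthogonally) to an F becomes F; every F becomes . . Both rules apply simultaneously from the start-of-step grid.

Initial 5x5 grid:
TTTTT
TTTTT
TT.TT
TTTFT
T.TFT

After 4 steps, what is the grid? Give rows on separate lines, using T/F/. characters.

Step 1: 5 trees catch fire, 2 burn out
  TTTTT
  TTTTT
  TT.FT
  TTF.F
  T.F.F
Step 2: 3 trees catch fire, 5 burn out
  TTTTT
  TTTFT
  TT..F
  TF...
  T....
Step 3: 5 trees catch fire, 3 burn out
  TTTFT
  TTF.F
  TF...
  F....
  T....
Step 4: 5 trees catch fire, 5 burn out
  TTF.F
  TF...
  F....
  .....
  F....

TTF.F
TF...
F....
.....
F....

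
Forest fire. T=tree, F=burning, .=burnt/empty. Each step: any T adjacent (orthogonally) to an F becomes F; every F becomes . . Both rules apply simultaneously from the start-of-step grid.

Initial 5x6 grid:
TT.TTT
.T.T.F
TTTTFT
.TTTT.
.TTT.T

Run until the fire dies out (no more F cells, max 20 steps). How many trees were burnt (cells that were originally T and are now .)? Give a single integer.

Answer: 19

Derivation:
Step 1: +4 fires, +2 burnt (F count now 4)
Step 2: +4 fires, +4 burnt (F count now 4)
Step 3: +4 fires, +4 burnt (F count now 4)
Step 4: +4 fires, +4 burnt (F count now 4)
Step 5: +2 fires, +4 burnt (F count now 2)
Step 6: +1 fires, +2 burnt (F count now 1)
Step 7: +0 fires, +1 burnt (F count now 0)
Fire out after step 7
Initially T: 20, now '.': 29
Total burnt (originally-T cells now '.'): 19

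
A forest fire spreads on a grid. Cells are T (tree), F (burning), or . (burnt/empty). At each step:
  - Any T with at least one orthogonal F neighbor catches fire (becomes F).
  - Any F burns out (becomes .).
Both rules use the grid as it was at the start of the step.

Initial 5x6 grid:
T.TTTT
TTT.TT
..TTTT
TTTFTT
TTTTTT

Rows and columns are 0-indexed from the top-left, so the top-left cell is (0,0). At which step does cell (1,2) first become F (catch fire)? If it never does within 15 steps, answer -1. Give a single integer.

Step 1: cell (1,2)='T' (+4 fires, +1 burnt)
Step 2: cell (1,2)='T' (+6 fires, +4 burnt)
Step 3: cell (1,2)='F' (+6 fires, +6 burnt)
  -> target ignites at step 3
Step 4: cell (1,2)='.' (+5 fires, +6 burnt)
Step 5: cell (1,2)='.' (+3 fires, +5 burnt)
Step 6: cell (1,2)='.' (+1 fires, +3 burnt)
Step 7: cell (1,2)='.' (+0 fires, +1 burnt)
  fire out at step 7

3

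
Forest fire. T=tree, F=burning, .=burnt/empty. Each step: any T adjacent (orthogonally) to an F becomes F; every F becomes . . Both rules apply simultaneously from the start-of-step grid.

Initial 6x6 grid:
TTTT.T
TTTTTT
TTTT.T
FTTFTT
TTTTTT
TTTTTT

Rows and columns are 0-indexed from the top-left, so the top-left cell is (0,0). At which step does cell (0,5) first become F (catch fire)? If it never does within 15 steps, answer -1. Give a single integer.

Step 1: cell (0,5)='T' (+7 fires, +2 burnt)
Step 2: cell (0,5)='T' (+10 fires, +7 burnt)
Step 3: cell (0,5)='T' (+10 fires, +10 burnt)
Step 4: cell (0,5)='T' (+4 fires, +10 burnt)
Step 5: cell (0,5)='F' (+1 fires, +4 burnt)
  -> target ignites at step 5
Step 6: cell (0,5)='.' (+0 fires, +1 burnt)
  fire out at step 6

5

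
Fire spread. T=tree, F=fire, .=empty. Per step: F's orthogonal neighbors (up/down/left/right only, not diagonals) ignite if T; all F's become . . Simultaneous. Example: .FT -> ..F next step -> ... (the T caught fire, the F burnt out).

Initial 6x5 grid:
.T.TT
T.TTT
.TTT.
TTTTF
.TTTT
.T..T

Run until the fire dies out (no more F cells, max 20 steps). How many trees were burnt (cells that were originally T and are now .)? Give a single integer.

Step 1: +2 fires, +1 burnt (F count now 2)
Step 2: +4 fires, +2 burnt (F count now 4)
Step 3: +4 fires, +4 burnt (F count now 4)
Step 4: +6 fires, +4 burnt (F count now 6)
Step 5: +2 fires, +6 burnt (F count now 2)
Step 6: +0 fires, +2 burnt (F count now 0)
Fire out after step 6
Initially T: 20, now '.': 28
Total burnt (originally-T cells now '.'): 18

Answer: 18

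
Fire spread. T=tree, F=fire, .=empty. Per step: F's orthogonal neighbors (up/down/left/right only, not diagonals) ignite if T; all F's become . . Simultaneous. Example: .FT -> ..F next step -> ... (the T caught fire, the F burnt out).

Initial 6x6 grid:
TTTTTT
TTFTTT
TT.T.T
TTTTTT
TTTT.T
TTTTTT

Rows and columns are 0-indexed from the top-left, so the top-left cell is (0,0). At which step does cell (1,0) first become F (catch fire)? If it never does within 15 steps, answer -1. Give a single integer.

Step 1: cell (1,0)='T' (+3 fires, +1 burnt)
Step 2: cell (1,0)='F' (+6 fires, +3 burnt)
  -> target ignites at step 2
Step 3: cell (1,0)='.' (+6 fires, +6 burnt)
Step 4: cell (1,0)='.' (+7 fires, +6 burnt)
Step 5: cell (1,0)='.' (+5 fires, +7 burnt)
Step 6: cell (1,0)='.' (+4 fires, +5 burnt)
Step 7: cell (1,0)='.' (+1 fires, +4 burnt)
Step 8: cell (1,0)='.' (+0 fires, +1 burnt)
  fire out at step 8

2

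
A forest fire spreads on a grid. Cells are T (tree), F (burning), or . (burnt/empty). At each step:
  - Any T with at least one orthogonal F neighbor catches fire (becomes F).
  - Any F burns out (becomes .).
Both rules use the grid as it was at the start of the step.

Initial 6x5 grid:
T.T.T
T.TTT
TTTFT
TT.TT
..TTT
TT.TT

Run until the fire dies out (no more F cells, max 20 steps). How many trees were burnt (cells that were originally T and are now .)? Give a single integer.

Step 1: +4 fires, +1 burnt (F count now 4)
Step 2: +5 fires, +4 burnt (F count now 5)
Step 3: +7 fires, +5 burnt (F count now 7)
Step 4: +3 fires, +7 burnt (F count now 3)
Step 5: +1 fires, +3 burnt (F count now 1)
Step 6: +0 fires, +1 burnt (F count now 0)
Fire out after step 6
Initially T: 22, now '.': 28
Total burnt (originally-T cells now '.'): 20

Answer: 20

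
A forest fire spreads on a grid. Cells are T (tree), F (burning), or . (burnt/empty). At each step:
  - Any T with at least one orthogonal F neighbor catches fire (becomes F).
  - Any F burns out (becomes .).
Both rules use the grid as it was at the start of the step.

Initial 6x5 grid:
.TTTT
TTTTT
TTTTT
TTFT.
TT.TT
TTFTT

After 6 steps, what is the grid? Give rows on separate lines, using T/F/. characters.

Step 1: 5 trees catch fire, 2 burn out
  .TTTT
  TTTTT
  TTFTT
  TF.F.
  TT.TT
  TF.FT
Step 2: 8 trees catch fire, 5 burn out
  .TTTT
  TTFTT
  TF.FT
  F....
  TF.FT
  F...F
Step 3: 7 trees catch fire, 8 burn out
  .TFTT
  TF.FT
  F...F
  .....
  F...F
  .....
Step 4: 4 trees catch fire, 7 burn out
  .F.FT
  F...F
  .....
  .....
  .....
  .....
Step 5: 1 trees catch fire, 4 burn out
  ....F
  .....
  .....
  .....
  .....
  .....
Step 6: 0 trees catch fire, 1 burn out
  .....
  .....
  .....
  .....
  .....
  .....

.....
.....
.....
.....
.....
.....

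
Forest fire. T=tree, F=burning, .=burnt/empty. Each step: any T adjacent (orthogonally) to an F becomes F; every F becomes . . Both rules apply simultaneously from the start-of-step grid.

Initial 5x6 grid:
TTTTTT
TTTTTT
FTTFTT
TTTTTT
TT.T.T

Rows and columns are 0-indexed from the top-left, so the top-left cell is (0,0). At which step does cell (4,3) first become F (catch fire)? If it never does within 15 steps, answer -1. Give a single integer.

Step 1: cell (4,3)='T' (+7 fires, +2 burnt)
Step 2: cell (4,3)='F' (+11 fires, +7 burnt)
  -> target ignites at step 2
Step 3: cell (4,3)='.' (+6 fires, +11 burnt)
Step 4: cell (4,3)='.' (+2 fires, +6 burnt)
Step 5: cell (4,3)='.' (+0 fires, +2 burnt)
  fire out at step 5

2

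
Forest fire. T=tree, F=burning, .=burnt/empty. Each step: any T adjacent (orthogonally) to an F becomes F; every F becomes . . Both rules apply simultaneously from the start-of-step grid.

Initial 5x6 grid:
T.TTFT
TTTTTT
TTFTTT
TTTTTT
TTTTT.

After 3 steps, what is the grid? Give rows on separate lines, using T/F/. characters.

Step 1: 7 trees catch fire, 2 burn out
  T.TF.F
  TTFTFT
  TF.FTT
  TTFTTT
  TTTTT.
Step 2: 9 trees catch fire, 7 burn out
  T.F...
  TF.F.F
  F...FT
  TF.FTT
  TTFTT.
Step 3: 6 trees catch fire, 9 burn out
  T.....
  F.....
  .....F
  F...FT
  TF.FT.

T.....
F.....
.....F
F...FT
TF.FT.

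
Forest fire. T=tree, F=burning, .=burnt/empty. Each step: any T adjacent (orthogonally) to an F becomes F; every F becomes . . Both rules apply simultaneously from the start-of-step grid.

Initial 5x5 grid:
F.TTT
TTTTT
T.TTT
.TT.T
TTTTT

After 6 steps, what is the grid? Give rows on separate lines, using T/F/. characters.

Step 1: 1 trees catch fire, 1 burn out
  ..TTT
  FTTTT
  T.TTT
  .TT.T
  TTTTT
Step 2: 2 trees catch fire, 1 burn out
  ..TTT
  .FTTT
  F.TTT
  .TT.T
  TTTTT
Step 3: 1 trees catch fire, 2 burn out
  ..TTT
  ..FTT
  ..TTT
  .TT.T
  TTTTT
Step 4: 3 trees catch fire, 1 burn out
  ..FTT
  ...FT
  ..FTT
  .TT.T
  TTTTT
Step 5: 4 trees catch fire, 3 burn out
  ...FT
  ....F
  ...FT
  .TF.T
  TTTTT
Step 6: 4 trees catch fire, 4 burn out
  ....F
  .....
  ....F
  .F..T
  TTFTT

....F
.....
....F
.F..T
TTFTT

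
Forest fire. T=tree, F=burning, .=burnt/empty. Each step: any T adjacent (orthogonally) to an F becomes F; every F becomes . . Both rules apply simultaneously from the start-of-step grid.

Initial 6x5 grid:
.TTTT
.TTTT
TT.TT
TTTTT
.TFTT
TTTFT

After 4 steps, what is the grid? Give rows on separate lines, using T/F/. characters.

Step 1: 5 trees catch fire, 2 burn out
  .TTTT
  .TTTT
  TT.TT
  TTFTT
  .F.FT
  TTF.F
Step 2: 4 trees catch fire, 5 burn out
  .TTTT
  .TTTT
  TT.TT
  TF.FT
  ....F
  TF...
Step 3: 5 trees catch fire, 4 burn out
  .TTTT
  .TTTT
  TF.FT
  F...F
  .....
  F....
Step 4: 4 trees catch fire, 5 burn out
  .TTTT
  .FTFT
  F...F
  .....
  .....
  .....

.TTTT
.FTFT
F...F
.....
.....
.....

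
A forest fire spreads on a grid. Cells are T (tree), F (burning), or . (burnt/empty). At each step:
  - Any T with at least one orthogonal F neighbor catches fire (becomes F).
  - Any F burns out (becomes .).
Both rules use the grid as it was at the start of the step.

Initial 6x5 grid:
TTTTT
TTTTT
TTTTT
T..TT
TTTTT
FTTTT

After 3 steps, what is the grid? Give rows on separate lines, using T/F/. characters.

Step 1: 2 trees catch fire, 1 burn out
  TTTTT
  TTTTT
  TTTTT
  T..TT
  FTTTT
  .FTTT
Step 2: 3 trees catch fire, 2 burn out
  TTTTT
  TTTTT
  TTTTT
  F..TT
  .FTTT
  ..FTT
Step 3: 3 trees catch fire, 3 burn out
  TTTTT
  TTTTT
  FTTTT
  ...TT
  ..FTT
  ...FT

TTTTT
TTTTT
FTTTT
...TT
..FTT
...FT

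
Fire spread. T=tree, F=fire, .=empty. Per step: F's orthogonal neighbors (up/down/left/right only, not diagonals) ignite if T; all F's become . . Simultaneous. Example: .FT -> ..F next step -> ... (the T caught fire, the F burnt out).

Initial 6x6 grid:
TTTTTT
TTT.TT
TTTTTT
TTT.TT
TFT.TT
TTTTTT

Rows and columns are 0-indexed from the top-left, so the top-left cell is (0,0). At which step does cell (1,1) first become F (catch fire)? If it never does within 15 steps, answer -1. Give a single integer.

Step 1: cell (1,1)='T' (+4 fires, +1 burnt)
Step 2: cell (1,1)='T' (+5 fires, +4 burnt)
Step 3: cell (1,1)='F' (+4 fires, +5 burnt)
  -> target ignites at step 3
Step 4: cell (1,1)='.' (+5 fires, +4 burnt)
Step 5: cell (1,1)='.' (+5 fires, +5 burnt)
Step 6: cell (1,1)='.' (+5 fires, +5 burnt)
Step 7: cell (1,1)='.' (+3 fires, +5 burnt)
Step 8: cell (1,1)='.' (+1 fires, +3 burnt)
Step 9: cell (1,1)='.' (+0 fires, +1 burnt)
  fire out at step 9

3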